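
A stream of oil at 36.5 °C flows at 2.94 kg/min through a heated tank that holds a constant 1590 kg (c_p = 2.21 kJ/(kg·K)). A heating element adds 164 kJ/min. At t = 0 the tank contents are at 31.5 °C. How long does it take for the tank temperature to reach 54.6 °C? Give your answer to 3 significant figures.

781 min

M c_p dT/dt = ṁ c_p (T_in − T) + Q̇.
τ = M/ṁ = 540.82 min; T_ss = T_in + Q̇/(ṁ c_p) = 61.741 °C.
T(t) = T_ss + (T₀ − T_ss) e^(−t/τ). Set T = 54.6:
e^(−t/τ) = (54.6 − 61.741)/(31.5 − 61.741) = 0.23613
t = −540.82 · ln(0.23613) = 780.59 min.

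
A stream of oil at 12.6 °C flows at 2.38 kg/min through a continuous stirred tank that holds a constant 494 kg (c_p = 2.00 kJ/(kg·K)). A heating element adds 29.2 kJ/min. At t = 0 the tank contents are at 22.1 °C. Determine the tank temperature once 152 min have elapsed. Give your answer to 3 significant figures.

20.4 °C

M c_p dT/dt = ṁ c_p (T_in − T) + Q̇.
τ = M/ṁ = 207.56 min; T_ss = T_in + Q̇/(ṁ c_p) = 12.6 + 29.2/(2.38·2.00) = 18.734 °C.
This is linear first-order; T(t) = T_ss + (T₀ − T_ss) e^(−t/τ).
T(152) = 18.734 + (3.3655)·e^(−152/207.56) = 18.734 + (3.3655)·0.48080 = 20.353 °C.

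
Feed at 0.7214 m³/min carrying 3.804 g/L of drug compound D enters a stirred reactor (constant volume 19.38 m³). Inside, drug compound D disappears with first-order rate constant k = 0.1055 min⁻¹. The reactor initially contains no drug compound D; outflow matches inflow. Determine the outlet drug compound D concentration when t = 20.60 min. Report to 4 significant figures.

0.9397 g/L

V dC/dt = Q(C_in − C) − k V C.
This is linear with rate a = Q/V + k = 0.142724 min⁻¹.
C_ss = Q C_in/(Q + kV) = 0.992124 g/L; C(t) = C_ss + (C₀ − C_ss) e^(−a t).
C(20.60) = 0.992124 + (-0.992124)·e^(−0.142724·20.60) = 0.992124 + (-0.992124)·0.0528597 = 0.939681 g/L.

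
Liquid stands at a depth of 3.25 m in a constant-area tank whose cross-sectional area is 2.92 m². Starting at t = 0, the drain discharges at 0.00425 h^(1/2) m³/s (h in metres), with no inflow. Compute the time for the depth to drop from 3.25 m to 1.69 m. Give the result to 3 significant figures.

Unsteady balance on liquid volume: A dh/dt = −0.00425 √h.
Separate and integrate: 2(√h − √h₀) = −(0.00425/A) t.
t = 2A(√h₀ − √h)/0.00425 = 2·2.92·(√3.25 − √1.69)/0.00425
  = 5.8400 × (1.8028 − 1.3000) / 0.00425 = 690.87 s.

691 s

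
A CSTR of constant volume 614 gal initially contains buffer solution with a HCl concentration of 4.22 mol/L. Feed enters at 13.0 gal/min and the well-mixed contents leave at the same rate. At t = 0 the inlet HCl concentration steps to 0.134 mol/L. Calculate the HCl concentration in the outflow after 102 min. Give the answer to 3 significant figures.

0.605 mol/L

Species balance on the tank: V dC/dt = Q(C_in − C).
Time constant τ = V/Q = 614/13.0 = 47.231 min.
This is linear first-order; C(t) = C_in + (C₀ − C_in) e^(−t/τ).
C(102) = 0.134 + (4.22 − 0.134)·e^(−102/47.231) = 0.134 + (4.0860)·0.11537 = 0.60540 mol/L.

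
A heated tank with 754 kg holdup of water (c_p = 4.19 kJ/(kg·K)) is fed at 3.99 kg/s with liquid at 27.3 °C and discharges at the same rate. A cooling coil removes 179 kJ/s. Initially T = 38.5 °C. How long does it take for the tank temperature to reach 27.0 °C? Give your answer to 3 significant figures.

141 s

M c_p dT/dt = ṁ c_p (T_in − T) − Q̇.
τ = M/ṁ = 188.97 s; T_ss = T_in − Q̇/(ṁ c_p) = 16.593 °C.
T(t) = T_ss + (T₀ − T_ss) e^(−t/τ). Set T = 27.0:
e^(−t/τ) = (27.0 − 16.593)/(38.5 − 16.593) = 0.47505
t = −188.97 · ln(0.47505) = 140.66 s.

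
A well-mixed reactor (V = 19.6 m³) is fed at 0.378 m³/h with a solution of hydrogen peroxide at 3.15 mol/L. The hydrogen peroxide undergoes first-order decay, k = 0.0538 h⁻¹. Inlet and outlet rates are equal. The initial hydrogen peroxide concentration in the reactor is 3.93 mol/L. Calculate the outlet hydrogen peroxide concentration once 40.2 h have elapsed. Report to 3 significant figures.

Species balance: V dC/dt = Q C_in − Q C − k V C.
This is linear with rate a = Q/V + k = 0.073086 h⁻¹.
C_ss = Q C_in/(Q + kV) = 0.83122 mol/L; C(t) = C_ss + (C₀ − C_ss) e^(−a t).
C(40.2) = 0.83122 + (3.0988)·e^(−0.073086·40.2) = 0.83122 + (3.0988)·0.052969 = 0.99536 mol/L.

0.995 mol/L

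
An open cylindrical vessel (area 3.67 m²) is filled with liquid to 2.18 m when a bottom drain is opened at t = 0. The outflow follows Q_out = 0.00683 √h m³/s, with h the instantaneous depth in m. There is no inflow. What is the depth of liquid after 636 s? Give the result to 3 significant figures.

Mass balance (ρ constant): A dh/dt = −0.00683 √h.
∫ h^(−1/2) dh = −(0.00683/A) ∫ dt, giving 2√h = 2√h₀ − (0.00683/A) t.
√h = √2.18 − 0.00683·636/(2·3.67) = 1.4765 − 0.59181 = 0.88467.
h = 0.88467² = 0.78265 m.

0.783 m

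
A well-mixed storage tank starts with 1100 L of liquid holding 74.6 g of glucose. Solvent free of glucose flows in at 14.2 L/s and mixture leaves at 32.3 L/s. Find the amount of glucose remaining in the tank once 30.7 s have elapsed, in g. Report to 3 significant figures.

Total volume: dV/dt = Q_in − Q_out = -18.100 L/s, so V(t) = 1100 − 18.100 t and V(30.7) = 544.33 L.
Solute balance: dm/dt = 0 − Q_out C = −Q_out m/V(t).
dm/m = −Q_out dt/(V₀ − 18.100 t); integrating gives ln(m/m₀) = −(Q_out/(Q_in−Q_out)) ln(V/V₀).
m = m₀ (V₀/V)^(Q_out/(Q_in−Q_out)) = 74.6 × (1100/544.33)^(-1.7845) = 21.257 g.

21.3 g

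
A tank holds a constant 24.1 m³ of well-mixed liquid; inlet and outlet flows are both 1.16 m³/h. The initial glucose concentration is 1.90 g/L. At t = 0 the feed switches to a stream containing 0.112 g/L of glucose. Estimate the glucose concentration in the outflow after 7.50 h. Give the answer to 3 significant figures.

1.36 g/L

Mass balance on the solute (V constant): V dC/dt = Q(C_in − C).
Rewrite as dC/dt + C/τ = C_in/τ, τ = V/Q = 20.776 h.
This is linear first-order; C(t) = C_in + (C₀ − C_in) e^(−t/τ).
C(7.50) = 0.112 + (1.90 − 0.112)·e^(−7.50/20.776) = 0.112 + (1.7880)·0.69698 = 1.3582 g/L.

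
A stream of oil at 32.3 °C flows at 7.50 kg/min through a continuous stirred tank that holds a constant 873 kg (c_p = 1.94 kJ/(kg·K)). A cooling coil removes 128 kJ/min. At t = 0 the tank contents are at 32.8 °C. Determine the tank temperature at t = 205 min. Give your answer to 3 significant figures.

Heat balance on the well-mixed liquid: M c_p dT/dt = ṁ c_p (T_in − T) − 128.
τ = M/ṁ = 116.40 min; T_ss = T_in − Q̇/(ṁ c_p) = 32.3 − 128/(7.50·1.94) = 23.503 °C.
T approaches T_ss exponentially: T(t) = T_ss + (T₀ − T_ss) e^(−t/τ).
T(205) = 23.503 + (9.2973)·e^(−205/116.40) = 23.503 + (9.2973)·0.17184 = 25.100 °C.

25.1 °C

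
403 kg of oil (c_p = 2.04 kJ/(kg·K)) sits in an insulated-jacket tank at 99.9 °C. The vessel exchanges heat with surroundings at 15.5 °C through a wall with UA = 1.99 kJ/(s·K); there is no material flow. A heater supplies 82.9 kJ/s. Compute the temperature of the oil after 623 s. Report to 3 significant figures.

Heat balance on the well-mixed liquid: M c_p dT/dt = −UA(T − T_amb) + Q̇.
dT/dt = (T_ss − T)/τ with T_ss = T_amb + Q̇/UA = 15.5 + 82.9/1.99 = 57.158 °C, τ = M c_p/UA = 403·2.04/1.99 = 413.13 s.
This is linear first-order; T(t) = T_ss + (T₀ − T_ss) e^(−t/τ).
T(623) = 57.158 + (42.742)·0.22135 = 66.619 °C.

66.6 °C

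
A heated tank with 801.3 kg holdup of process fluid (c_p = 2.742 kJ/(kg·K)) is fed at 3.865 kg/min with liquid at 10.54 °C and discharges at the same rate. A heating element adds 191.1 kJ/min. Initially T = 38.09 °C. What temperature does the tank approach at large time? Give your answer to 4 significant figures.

Heat balance on the well-mixed liquid: M c_p dT/dt = ṁ c_p (T_in − T) + 191.1.
At steady state dT/dt = 0 ⇒ T_ss = T_in + Q̇/(ṁ c_p) = 10.54 + 191.1/(3.865·2.742) = 28.5720 °C.

28.57 °C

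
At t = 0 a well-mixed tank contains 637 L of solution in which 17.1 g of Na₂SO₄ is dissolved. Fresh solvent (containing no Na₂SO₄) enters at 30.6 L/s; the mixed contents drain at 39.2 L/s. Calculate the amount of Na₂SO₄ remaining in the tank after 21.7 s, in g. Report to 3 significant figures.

Let m(t) be the amount of Na₂SO₄. Volume: V(t) = V₀ + (Q_in − Q_out) t = 637 − 8.6000 t; V(21.7) = 450.38 L.
No Na₂SO₄ enters, so dm/dt = −Q_out · (m/V).
dm/m = −Q_out dt/(V₀ − 8.6000 t); integrating gives ln(m/m₀) = −(Q_out/(Q_in−Q_out)) ln(V/V₀).
m = m₀ (V₀/V)^(Q_out/(Q_in−Q_out)) = 17.1 × (637/450.38)^(-4.5581) = 3.5214 g.

3.52 g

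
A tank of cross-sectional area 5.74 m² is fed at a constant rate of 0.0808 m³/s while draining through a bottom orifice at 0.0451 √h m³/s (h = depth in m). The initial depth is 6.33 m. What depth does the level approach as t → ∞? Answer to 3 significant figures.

3.21 m

Level balance: A dh/dt = 0.0808 − 0.0451 √h. Setting dh/dt = 0:
Q_in = 0.0451 √h_ss ⇒ √h_ss = 0.0808/0.0451 = 1.7916.
h_ss = 1.7916² = 3.2097 m. (Since h₀ = 6.33 m > h_ss, the level will fall toward this value.)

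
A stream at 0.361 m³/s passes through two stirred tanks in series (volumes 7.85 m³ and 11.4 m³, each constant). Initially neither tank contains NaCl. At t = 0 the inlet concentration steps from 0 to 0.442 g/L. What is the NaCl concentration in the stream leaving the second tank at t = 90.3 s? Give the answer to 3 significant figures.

Species balance on tank i: dCᵢ/dt = (Cᵢ₋₁ − Cᵢ)/τᵢ with τᵢ = Vᵢ/Q.
τ₁ = 7.85/0.361 = 21.745 s; τ₂ = 11.4/0.361 = 31.579 s.
Tank 1: C₁ = C_in(1 − e^(−t/τ₁)). Tank 2 (τ₁ ≠ τ₂): C₂ = C_in[1 − (τ₁ e^(−t/τ₁) − τ₂ e^(−t/τ₂))/(τ₁ − τ₂)].
At t = 90.3: e^(−t/τ₁) = 0.015723, e^(−t/τ₂) = 0.057297.
C₂ = 0.442·[1 − (21.745·0.015723 − 31.579·0.057297)/(-9.8338)] = 0.442·0.85077 = 0.37604 g/L.

0.376 g/L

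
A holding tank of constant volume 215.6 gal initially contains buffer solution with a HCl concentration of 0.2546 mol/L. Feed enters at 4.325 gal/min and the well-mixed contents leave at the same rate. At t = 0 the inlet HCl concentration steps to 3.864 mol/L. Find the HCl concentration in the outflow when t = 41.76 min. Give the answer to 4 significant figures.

Transient balance on the dissolved component: V dC/dt = Q(C_in − C).
Rewrite as dC/dt + C/τ = C_in/τ, τ = V/Q = 49.8497 min.
C approaches C_in exponentially: C(t) = C_in + (C₀ − C_in) e^(−t/τ).
C(41.76) = 3.864 + (0.2546 − 3.864)·e^(−41.76/49.8497) = 3.864 + (-3.60940)·0.432697 = 2.30222 mol/L.

2.302 mol/L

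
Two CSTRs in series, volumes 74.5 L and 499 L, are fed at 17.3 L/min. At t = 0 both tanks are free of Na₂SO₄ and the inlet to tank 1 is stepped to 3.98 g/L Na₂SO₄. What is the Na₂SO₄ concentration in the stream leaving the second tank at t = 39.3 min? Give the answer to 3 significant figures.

2.78 g/L

Time constants: τᵢ = Vᵢ/Q for each well-mixed tank.
τ₁ = 74.5/17.3 = 4.3064 min; τ₂ = 499/17.3 = 28.844 min.
Tank 1: C₁ = C_in(1 − e^(−t/τ₁)). Tank 2 (τ₁ ≠ τ₂): C₂ = C_in[1 − (τ₁ e^(−t/τ₁) − τ₂ e^(−t/τ₂))/(τ₁ − τ₂)].
At t = 39.3: e^(−t/τ₁) = 0.00010880, e^(−t/τ₂) = 0.25602.
C₂ = 3.98·[1 − (4.3064·0.00010880 − 28.844·0.25602)/(-24.538)] = 3.98·0.69907 = 2.7823 g/L.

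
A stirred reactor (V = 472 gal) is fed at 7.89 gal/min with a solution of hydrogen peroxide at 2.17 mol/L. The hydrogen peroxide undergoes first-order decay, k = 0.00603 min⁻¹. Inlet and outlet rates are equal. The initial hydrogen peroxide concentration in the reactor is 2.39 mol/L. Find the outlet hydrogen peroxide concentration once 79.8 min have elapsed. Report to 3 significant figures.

1.72 mol/L

Accumulation = in − out − consumed: V dC/dt = Q C_in − Q C − k V C.
This is linear with rate a = Q/V + k = 0.022746 min⁻¹.
C_ss = Q C_in/(Q + kV) = 1.5947 mol/L; C(t) = C_ss + (C₀ − C_ss) e^(−a t).
C(79.8) = 1.5947 + (0.79527)·e^(−0.022746·79.8) = 1.5947 + (0.79527)·0.16282 = 1.7242 mol/L.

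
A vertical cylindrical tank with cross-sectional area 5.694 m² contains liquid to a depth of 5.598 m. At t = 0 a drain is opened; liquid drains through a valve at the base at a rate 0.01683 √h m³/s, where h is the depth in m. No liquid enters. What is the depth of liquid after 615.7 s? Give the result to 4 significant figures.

2.120 m

With no inflow, A dh/dt = −0.01683 √h.
∫ h^(−1/2) dh = −(0.01683/A) ∫ dt, giving 2√h = 2√h₀ − (0.01683/A) t.
√h = √5.598 − 0.01683·615.7/(2·5.694) = 2.36601 − 0.909925 = 1.45608.
h = 1.45608² = 2.12018 m.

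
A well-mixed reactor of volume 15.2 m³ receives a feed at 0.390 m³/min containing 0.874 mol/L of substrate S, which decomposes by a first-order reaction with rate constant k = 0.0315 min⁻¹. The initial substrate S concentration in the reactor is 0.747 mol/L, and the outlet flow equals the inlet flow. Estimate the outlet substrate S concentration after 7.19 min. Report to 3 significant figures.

V dC/dt = Q(C_in − C) − k V C.
This is linear with rate a = Q/V + k = 0.057158 min⁻¹.
C_ss = Q C_in/(Q + kV) = 0.39233 mol/L; C(t) = C_ss + (C₀ − C_ss) e^(−a t).
C(7.19) = 0.39233 + (0.35467)·e^(−0.057158·7.19) = 0.39233 + (0.35467)·0.66301 = 0.62748 mol/L.

0.627 mol/L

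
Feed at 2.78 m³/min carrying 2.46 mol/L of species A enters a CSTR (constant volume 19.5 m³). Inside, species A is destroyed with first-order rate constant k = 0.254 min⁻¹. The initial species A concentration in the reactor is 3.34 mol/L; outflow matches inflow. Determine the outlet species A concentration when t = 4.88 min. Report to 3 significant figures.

Species balance: V dC/dt = Q C_in − Q C − k V C.
This is linear with rate a = Q/V + k = 0.39656 min⁻¹.
C_ss = Q C_in/(Q + kV) = 0.88437 mol/L; C(t) = C_ss + (C₀ − C_ss) e^(−a t).
C(4.88) = 0.88437 + (2.4556)·e^(−0.39656·4.88) = 0.88437 + (2.4556)·0.14439 = 1.2389 mol/L.

1.24 mol/L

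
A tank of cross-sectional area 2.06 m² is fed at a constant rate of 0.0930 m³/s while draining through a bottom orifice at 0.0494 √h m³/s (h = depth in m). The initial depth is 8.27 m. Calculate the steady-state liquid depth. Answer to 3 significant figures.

3.54 m

Level balance: A dh/dt = 0.0930 − 0.0494 √h. Setting dh/dt = 0:
Q_in = 0.0494 √h_ss ⇒ √h_ss = 0.0930/0.0494 = 1.8826.
h_ss = 1.8826² = 3.5441 m. (Since h₀ = 8.27 m > h_ss, the level will fall toward this value.)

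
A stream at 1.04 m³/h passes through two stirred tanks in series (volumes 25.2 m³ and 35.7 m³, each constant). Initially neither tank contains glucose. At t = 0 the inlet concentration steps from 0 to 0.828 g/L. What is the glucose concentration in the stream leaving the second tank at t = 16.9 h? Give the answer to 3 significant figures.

0.0967 g/L

Time constants: τᵢ = Vᵢ/Q for each well-mixed tank.
τ₁ = 25.2/1.04 = 24.231 h; τ₂ = 35.7/1.04 = 34.327 h.
Solving the cascade with C₁(0)=C₂(0)=0 gives C₂(t) = C_in[1 − (τ₁ e^(−t/τ₁) − τ₂ e^(−t/τ₂))/(τ₁ − τ₂)].
At t = 16.9: e^(−t/τ₁) = 0.49785, e^(−t/τ₂) = 0.61120.
C₂ = 0.828·[1 − (24.231·0.49785 − 34.327·0.61120)/(-10.096)] = 0.828·0.11674 = 0.096663 g/L.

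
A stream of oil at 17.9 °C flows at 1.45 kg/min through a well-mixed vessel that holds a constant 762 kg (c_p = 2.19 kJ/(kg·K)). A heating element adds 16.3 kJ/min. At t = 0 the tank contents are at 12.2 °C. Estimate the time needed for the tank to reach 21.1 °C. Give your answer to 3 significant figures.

906 min

Unsteady energy balance on the tank contents: M c_p dT/dt = ṁ c_p (T_in − T) + 16.3.
τ = M/ṁ = 525.52 min; T_ss = T_in + Q̇/(ṁ c_p) = 23.033 °C.
T(t) = T_ss + (T₀ − T_ss) e^(−t/τ). Set T = 21.1:
e^(−t/τ) = (21.1 − 23.033)/(12.2 − 23.033) = 0.17844
t = −525.52 · ln(0.17844) = 905.73 min.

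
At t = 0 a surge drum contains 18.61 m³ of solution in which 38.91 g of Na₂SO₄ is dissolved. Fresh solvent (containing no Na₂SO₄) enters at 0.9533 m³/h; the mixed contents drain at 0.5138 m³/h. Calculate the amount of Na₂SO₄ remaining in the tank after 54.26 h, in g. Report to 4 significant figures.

14.84 g

Total volume: dV/dt = Q_in − Q_out = 0.439500 m³/h, so V(t) = 18.61 + 0.439500 t and V(54.26) = 42.4573 m³.
Solute balance: dm/dt = 0 − Q_out C = −Q_out m/V(t).
dm/m = −Q_out dt/(V₀ + 0.439500 t); integrating gives ln(m/m₀) = −(Q_out/(Q_in−Q_out)) ln(V/V₀).
m = m₀ (V₀/V)^(Q_out/(Q_in−Q_out)) = 38.91 × (18.61/42.4573)^(1.16906) = 14.8354 g.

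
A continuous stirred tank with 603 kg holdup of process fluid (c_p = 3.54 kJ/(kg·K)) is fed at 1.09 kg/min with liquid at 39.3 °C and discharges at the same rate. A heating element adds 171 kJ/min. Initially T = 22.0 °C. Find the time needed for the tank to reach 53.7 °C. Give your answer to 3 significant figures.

M c_p dT/dt = ṁ c_p (T_in − T) + Q̇.
τ = M/ṁ = 553.21 min; T_ss = T_in + Q̇/(ṁ c_p) = 83.617 °C.
T(t) = T_ss + (T₀ − T_ss) e^(−t/τ). Set T = 53.7:
e^(−t/τ) = (53.7 − 83.617)/(22.0 − 83.617) = 0.48553
t = −553.21 · ln(0.48553) = 399.70 min.

400 min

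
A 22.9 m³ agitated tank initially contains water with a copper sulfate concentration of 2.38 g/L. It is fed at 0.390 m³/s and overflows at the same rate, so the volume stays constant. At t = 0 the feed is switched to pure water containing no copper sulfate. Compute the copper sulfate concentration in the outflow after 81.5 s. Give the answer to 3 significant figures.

0.594 g/L

Transient balance on the dissolved component: V dC/dt = Q(C_in − C).
So dC/dt = (C_in − C)/τ with τ = V/Q = 22.9/0.390 = 58.718 s.
Integrating: C(t) = C_in + (C₀ − C_in) e^(−t/τ).
C(81.5) = 0 + (2.38 − 0)·e^(−81.5/58.718) = 0 + (2.3800)·0.24958 = 0.59399 g/L.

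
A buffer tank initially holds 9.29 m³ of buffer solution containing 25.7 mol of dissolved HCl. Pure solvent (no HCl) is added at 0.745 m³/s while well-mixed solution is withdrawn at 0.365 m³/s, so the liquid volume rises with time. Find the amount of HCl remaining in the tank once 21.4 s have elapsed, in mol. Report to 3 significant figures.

Let m(t) be the amount of HCl. Volume: V(t) = V₀ + (Q_in − Q_out) t = 9.29 + 0.38000 t; V(21.4) = 17.422 m³.
Solute balance: dm/dt = 0 − Q_out C = −Q_out m/V(t).
dm/m = −Q_out dt/(V₀ + 0.38000 t); integrating gives ln(m/m₀) = −(Q_out/(Q_in−Q_out)) ln(V/V₀).
m = m₀ (V₀/V)^(Q_out/(Q_in−Q_out)) = 25.7 × (9.29/17.422)^(0.96053) = 14.049 mol.

14.0 mol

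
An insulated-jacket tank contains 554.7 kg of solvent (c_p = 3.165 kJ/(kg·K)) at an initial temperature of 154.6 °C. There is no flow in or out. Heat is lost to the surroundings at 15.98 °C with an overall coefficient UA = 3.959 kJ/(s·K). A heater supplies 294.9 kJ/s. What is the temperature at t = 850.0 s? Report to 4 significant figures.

99.90 °C

M c_p dT/dt = −UA(T − T_amb) + Q̇.
dT/dt = (T_ss − T)/τ with T_ss = T_amb + Q̇/UA = 15.98 + 294.9/3.959 = 90.4685 °C, τ = M c_p/UA = 554.7·3.165/3.959 = 443.452 s.
Solution: T(t) = T_ss + (T₀ − T_ss) e^(−t/τ).
T(850.0) = 90.4685 + (64.1315)·0.147080 = 99.9009 °C.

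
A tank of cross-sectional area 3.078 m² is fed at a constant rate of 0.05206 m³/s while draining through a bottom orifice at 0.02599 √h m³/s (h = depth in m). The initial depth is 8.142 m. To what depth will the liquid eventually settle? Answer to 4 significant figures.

Level balance: A dh/dt = 0.05206 − 0.02599 √h. Setting dh/dt = 0:
Q_in = 0.02599 √h_ss ⇒ √h_ss = 0.05206/0.02599 = 2.00308.
h_ss = 2.00308² = 4.01232 m. (Since h₀ = 8.142 m > h_ss, the level will fall toward this value.)

4.012 m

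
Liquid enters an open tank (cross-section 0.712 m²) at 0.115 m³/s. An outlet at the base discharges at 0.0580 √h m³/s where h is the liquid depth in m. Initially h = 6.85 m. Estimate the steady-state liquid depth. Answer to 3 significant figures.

Level balance: A dh/dt = 0.115 − 0.0580 √h. Setting dh/dt = 0:
Q_in = 0.0580 √h_ss ⇒ √h_ss = 0.115/0.0580 = 1.9828.
h_ss = 1.9828² = 3.9313 m. (Since h₀ = 6.85 m > h_ss, the level will fall toward this value.)

3.93 m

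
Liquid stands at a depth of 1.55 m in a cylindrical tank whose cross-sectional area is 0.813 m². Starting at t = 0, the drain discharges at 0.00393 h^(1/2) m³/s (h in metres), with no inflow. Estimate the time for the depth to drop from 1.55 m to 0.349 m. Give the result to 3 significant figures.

Accumulation of liquid (constant cross-section A): A dh/dt = −0.00393 √h.
Separate and integrate: 2(√h − √h₀) = −(0.00393/A) t.
t = 2A(√h₀ − √h)/0.00393 = 2·0.813·(√1.55 − √0.349)/0.00393
  = 1.6260 × (1.2450 − 0.59076) / 0.00393 = 270.68 s.

271 s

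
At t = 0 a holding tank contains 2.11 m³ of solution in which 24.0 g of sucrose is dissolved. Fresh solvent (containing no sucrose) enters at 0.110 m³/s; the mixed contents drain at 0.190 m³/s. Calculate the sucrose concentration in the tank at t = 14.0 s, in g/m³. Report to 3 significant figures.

Total volume: dV/dt = Q_in − Q_out = -0.080000 m³/s, so V(t) = 2.11 − 0.080000 t and V(14.0) = 0.99000 m³.
Species balance (pure solvent in): dm/dt = −Q_out · m/V(t).
Separate: dm/m = −Q_out dt/V(t) ⇒ ln(m/m₀) = −(Q_out/(Q_in−Q_out)) ln(V/V₀).
m = m₀ (V₀/V)^(Q_out/(Q_in−Q_out)) = 24.0 × (2.11/0.99000)^(-2.3750) = 3.9781 g.
C = m/V = 3.9781/0.99000 = 4.0183 g/m³.

4.02 g/m³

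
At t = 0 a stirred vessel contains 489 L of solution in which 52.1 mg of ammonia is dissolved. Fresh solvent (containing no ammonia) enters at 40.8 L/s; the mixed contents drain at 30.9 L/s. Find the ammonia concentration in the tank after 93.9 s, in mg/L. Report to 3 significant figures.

Let m(t) be the amount of ammonia. Volume: V(t) = V₀ + (Q_in − Q_out) t = 489 + 9.9000 t; V(93.9) = 1418.6 L.
Solute balance: dm/dt = 0 − Q_out C = −Q_out m/V(t).
dm/m = −Q_out dt/(V₀ + 9.9000 t); integrating gives ln(m/m₀) = −(Q_out/(Q_in−Q_out)) ln(V/V₀).
m = m₀ (V₀/V)^(Q_out/(Q_in−Q_out)) = 52.1 × (489/1418.6)^(3.1212) = 1.8755 mg.
C = m/V = 1.8755/1418.6 = 0.0013220 mg/L.

0.00132 mg/L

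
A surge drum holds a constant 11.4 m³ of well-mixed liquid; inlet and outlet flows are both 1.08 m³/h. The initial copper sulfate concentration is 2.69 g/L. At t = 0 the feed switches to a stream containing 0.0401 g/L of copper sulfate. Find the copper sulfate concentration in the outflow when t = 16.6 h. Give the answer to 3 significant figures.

0.590 g/L

Transient balance on the dissolved component: V dC/dt = Q(C_in − C).
Rewrite as dC/dt + C/τ = C_in/τ, τ = V/Q = 10.556 h.
Integrating: C(t) = C_in + (C₀ − C_in) e^(−t/τ).
C(16.6) = 0.0401 + (2.69 − 0.0401)·e^(−16.6/10.556) = 0.0401 + (2.6499)·0.20750 = 0.58995 g/L.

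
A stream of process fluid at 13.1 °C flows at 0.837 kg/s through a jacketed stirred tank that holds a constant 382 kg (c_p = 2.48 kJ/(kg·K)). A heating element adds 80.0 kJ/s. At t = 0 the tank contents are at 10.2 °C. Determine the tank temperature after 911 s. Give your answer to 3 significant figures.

46.0 °C

First-law balance (no shaft work): M c_p dT/dt = ṁ c_p (T_in − T) + 80.0.
τ = M/ṁ = 456.39 s; T_ss = T_in + Q̇/(ṁ c_p) = 13.1 + 80.0/(0.837·2.48) = 51.640 °C.
T approaches T_ss exponentially: T(t) = T_ss + (T₀ − T_ss) e^(−t/τ).
T(911) = 51.640 + (-41.440)·e^(−911/456.39) = 51.640 + (-41.440)·0.13587 = 46.010 °C.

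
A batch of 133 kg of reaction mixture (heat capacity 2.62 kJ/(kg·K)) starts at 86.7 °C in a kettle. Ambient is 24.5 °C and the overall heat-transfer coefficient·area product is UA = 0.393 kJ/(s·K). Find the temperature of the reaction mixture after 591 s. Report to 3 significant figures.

56.4 °C

M c_p dT/dt = −UA(T − T_amb).
dT/dt = (T_ss − T)/τ with T_ss = T_amb = 24.500 °C, τ = M c_p/UA = 133·2.62/0.393 = 886.67 s.
T approaches T_ss exponentially: T(t) = T_ss + (T₀ − T_ss) e^(−t/τ).
T(591) = 24.500 + (62.200)·0.51348 = 56.439 °C.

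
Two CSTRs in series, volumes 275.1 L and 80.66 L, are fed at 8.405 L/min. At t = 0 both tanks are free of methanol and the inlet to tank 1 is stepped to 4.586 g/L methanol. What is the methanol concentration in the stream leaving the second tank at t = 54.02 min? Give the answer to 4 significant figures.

3.347 g/L

Time constants: τᵢ = Vᵢ/Q for each well-mixed tank.
τ₁ = 275.1/8.405 = 32.7305 min; τ₂ = 80.66/8.405 = 9.59667 min.
Tank 1: C₁ = C_in(1 − e^(−t/τ₁)). Tank 2 (τ₁ ≠ τ₂): C₂ = C_in[1 − (τ₁ e^(−t/τ₁) − τ₂ e^(−t/τ₂))/(τ₁ − τ₂)].
At t = 54.02: e^(−t/τ₁) = 0.191964, e^(−t/τ₂) = 0.00359203.
C₂ = 4.586·[1 − (32.7305·0.191964 − 9.59667·0.00359203)/(23.1338)] = 4.586·0.729893 = 3.34729 g/L.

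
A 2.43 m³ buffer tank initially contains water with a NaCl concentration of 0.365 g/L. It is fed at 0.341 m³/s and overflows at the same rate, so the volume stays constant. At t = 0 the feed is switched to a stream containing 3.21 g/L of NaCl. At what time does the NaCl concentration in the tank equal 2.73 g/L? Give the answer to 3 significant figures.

12.7 s

Transient balance on the dissolved component: V dC/dt = Q(C_in − C), so τ = V/Q = 7.1261 s.
C(t) = C_in + (C₀ − C_in) e^(−t/τ). Set C = 2.73 and solve for t:
e^(−t/τ) = (C − C_in)/(C₀ − C_in) = (2.73 − 3.21)/(0.365 − 3.21) = 0.16872
t = −τ ln(…) = 7.1261 × 1.7795 = 12.681 s.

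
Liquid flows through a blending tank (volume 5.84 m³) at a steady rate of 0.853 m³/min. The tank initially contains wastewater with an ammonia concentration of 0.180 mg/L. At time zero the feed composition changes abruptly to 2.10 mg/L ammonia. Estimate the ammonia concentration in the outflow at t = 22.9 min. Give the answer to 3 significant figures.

2.03 mg/L

Accumulation = in − out for the solute gives V dC/dt = Q(C_in − C).
So dC/dt = (C_in − C)/τ with τ = V/Q = 5.84/0.853 = 6.8464 min.
Solution: C(t) = C_in + (C₀ − C_in) e^(−t/τ).
C(22.9) = 2.10 + (0.180 − 2.10)·e^(−22.9/6.8464) = 2.10 + (-1.9200)·0.035267 = 2.0323 mg/L.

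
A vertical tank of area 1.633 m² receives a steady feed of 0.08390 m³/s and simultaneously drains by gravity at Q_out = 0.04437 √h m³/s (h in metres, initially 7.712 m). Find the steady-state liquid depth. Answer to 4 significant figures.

Level balance: A dh/dt = 0.08390 − 0.04437 √h. Setting dh/dt = 0:
Q_in = 0.04437 √h_ss ⇒ √h_ss = 0.08390/0.04437 = 1.89092.
h_ss = 1.89092² = 3.57557 m. (Since h₀ = 7.712 m > h_ss, the level will fall toward this value.)

3.576 m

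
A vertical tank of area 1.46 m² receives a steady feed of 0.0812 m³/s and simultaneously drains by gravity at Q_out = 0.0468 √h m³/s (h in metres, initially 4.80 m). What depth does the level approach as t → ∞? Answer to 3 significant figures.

Level balance: A dh/dt = 0.0812 − 0.0468 √h. Setting dh/dt = 0:
Q_in = 0.0468 √h_ss ⇒ √h_ss = 0.0812/0.0468 = 1.7350.
h_ss = 1.7350² = 3.0104 m. (Since h₀ = 4.80 m > h_ss, the level will fall toward this value.)

3.01 m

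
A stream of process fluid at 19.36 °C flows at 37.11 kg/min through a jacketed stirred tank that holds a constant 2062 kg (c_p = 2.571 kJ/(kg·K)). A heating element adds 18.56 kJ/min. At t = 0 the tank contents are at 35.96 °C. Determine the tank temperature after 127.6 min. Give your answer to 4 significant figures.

M c_p dT/dt = ṁ c_p (T_in − T) + Q̇.
Rearrange: dT/dt = (T_ss − T)/τ with τ = M/ṁ = 55.5645 min and T_ss = T_in + Q̇/(ṁ c_p) = 19.5545 °C.
Integrating: T(t) = T_ss + (T₀ − T_ss) e^(−t/τ).
T(127.6) = 19.5545 + (16.4055)·e^(−127.6/55.5645) = 19.5545 + (16.4055)·0.100618 = 21.2052 °C.

21.21 °C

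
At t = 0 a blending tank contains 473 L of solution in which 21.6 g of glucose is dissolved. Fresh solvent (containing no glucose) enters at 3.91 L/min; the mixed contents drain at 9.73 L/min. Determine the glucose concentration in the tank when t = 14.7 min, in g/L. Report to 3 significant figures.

Let m(t) be the amount of glucose. Volume: V(t) = V₀ + (Q_in − Q_out) t = 473 − 5.8200 t; V(14.7) = 387.45 L.
Species balance (pure solvent in): dm/dt = −Q_out · m/V(t).
dm/m = −Q_out dt/(V₀ − 5.8200 t); integrating gives ln(m/m₀) = −(Q_out/(Q_in−Q_out)) ln(V/V₀).
m = m₀ (V₀/V)^(Q_out/(Q_in−Q_out)) = 21.6 × (473/387.45)^(-1.6718) = 15.474 g.
C = m/V = 15.474/387.45 = 0.039937 g/L.

0.0399 g/L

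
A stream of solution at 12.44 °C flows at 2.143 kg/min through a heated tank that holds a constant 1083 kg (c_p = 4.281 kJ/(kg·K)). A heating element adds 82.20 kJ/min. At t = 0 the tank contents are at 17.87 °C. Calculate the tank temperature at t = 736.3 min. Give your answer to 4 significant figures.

20.58 °C

M c_p dT/dt = ṁ c_p (T_in − T) + Q̇.
Rearrange: dT/dt = (T_ss − T)/τ with τ = M/ṁ = 505.366 min and T_ss = T_in + Q̇/(ṁ c_p) = 21.3999 °C.
Integrating: T(t) = T_ss + (T₀ − T_ss) e^(−t/τ).
T(736.3) = 21.3999 + (-3.52993)·e^(−736.3/505.366) = 21.3999 + (-3.52993)·0.232943 = 20.5777 °C.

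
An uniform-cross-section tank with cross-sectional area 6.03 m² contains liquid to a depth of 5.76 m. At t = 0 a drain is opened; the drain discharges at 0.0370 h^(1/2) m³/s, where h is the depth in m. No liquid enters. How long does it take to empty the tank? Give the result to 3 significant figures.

782 s

A dh/dt = −Q_out = −0.0370 √h.
∫ h^(−1/2) dh = −(0.0370/A) ∫ dt, giving 2√h = 2√h₀ − (0.0370/A) t.
Tank is empty when √h = 0: t_empty = 2A√h₀/0.0370.
t_empty = 2·6.03·√5.76/0.0370 = 12.060·2.4000/0.0370 = 782.27 s.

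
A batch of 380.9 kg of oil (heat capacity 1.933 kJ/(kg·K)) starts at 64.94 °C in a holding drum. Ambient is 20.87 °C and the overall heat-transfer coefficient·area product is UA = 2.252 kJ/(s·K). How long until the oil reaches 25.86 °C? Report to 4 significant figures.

M c_p dT/dt = −UA(T − T_amb).
τ = M c_p/UA = 326.945 s; T_ss = T_amb = 20.8700 °C.
T(t) = T_ss + (T₀ − T_ss)e^(−t/τ); set T = 25.86:
t = −τ ln[(T − T_ss)/(T₀ − T_ss)] = −326.945 · ln(0.113229) = 712.198 s.

712.2 s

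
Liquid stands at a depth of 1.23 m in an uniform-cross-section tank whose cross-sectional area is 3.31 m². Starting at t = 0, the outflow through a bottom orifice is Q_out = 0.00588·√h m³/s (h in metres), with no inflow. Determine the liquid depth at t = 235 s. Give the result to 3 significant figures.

0.811 m

With no inflow, A dh/dt = −0.00588 √h.
∫ h^(−1/2) dh = −(0.00588/A) ∫ dt, giving 2√h = 2√h₀ − (0.00588/A) t.
√h = √1.23 − 0.00588·235/(2·3.31) = 1.1091 − 0.20873 = 0.90032.
h = 0.90032² = 0.81058 m.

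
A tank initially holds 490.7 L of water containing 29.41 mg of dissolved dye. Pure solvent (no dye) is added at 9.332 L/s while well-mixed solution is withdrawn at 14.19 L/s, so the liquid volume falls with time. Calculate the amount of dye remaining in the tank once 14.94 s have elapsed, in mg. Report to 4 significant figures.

Total volume: dV/dt = Q_in − Q_out = -4.85800 L/s, so V(t) = 490.7 − 4.85800 t and V(14.94) = 418.121 L.
Solute balance: dm/dt = 0 − Q_out C = −Q_out m/V(t).
Separate: dm/m = −Q_out dt/V(t) ⇒ ln(m/m₀) = −(Q_out/(Q_in−Q_out)) ln(V/V₀).
m = m₀ (V₀/V)^(Q_out/(Q_in−Q_out)) = 29.41 × (490.7/418.121)^(-2.92096) = 18.4268 mg.

18.43 mg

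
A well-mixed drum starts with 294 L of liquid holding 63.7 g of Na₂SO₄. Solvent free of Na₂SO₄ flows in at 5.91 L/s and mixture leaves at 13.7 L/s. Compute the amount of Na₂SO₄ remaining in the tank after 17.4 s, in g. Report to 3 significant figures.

Total volume: dV/dt = Q_in − Q_out = -7.7900 L/s, so V(t) = 294 − 7.7900 t and V(17.4) = 158.45 L.
Solute balance: dm/dt = 0 − Q_out C = −Q_out m/V(t).
Separate: dm/m = −Q_out dt/V(t) ⇒ ln(m/m₀) = −(Q_out/(Q_in−Q_out)) ln(V/V₀).
m = m₀ (V₀/V)^(Q_out/(Q_in−Q_out)) = 63.7 × (294/158.45)^(-1.7587) = 21.480 g.

21.5 g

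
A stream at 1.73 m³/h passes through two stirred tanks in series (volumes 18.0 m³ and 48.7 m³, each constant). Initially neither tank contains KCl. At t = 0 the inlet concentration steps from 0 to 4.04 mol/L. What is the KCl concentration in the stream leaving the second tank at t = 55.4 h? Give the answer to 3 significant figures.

Species balance on tank i: dCᵢ/dt = (Cᵢ₋₁ − Cᵢ)/τᵢ with τᵢ = Vᵢ/Q.
τ₁ = 18.0/1.73 = 10.405 h; τ₂ = 48.7/1.73 = 28.150 h.
Tank 1: C₁ = C_in(1 − e^(−t/τ₁)). Tank 2 (τ₁ ≠ τ₂): C₂ = C_in[1 − (τ₁ e^(−t/τ₁) − τ₂ e^(−t/τ₂))/(τ₁ − τ₂)].
At t = 55.4: e^(−t/τ₁) = 0.0048705, e^(−t/τ₂) = 0.13973.
C₂ = 4.04·[1 − (10.405·0.0048705 − 28.150·0.13973)/(-17.746)] = 4.04·0.78119 = 3.1560 mol/L.

3.16 mol/L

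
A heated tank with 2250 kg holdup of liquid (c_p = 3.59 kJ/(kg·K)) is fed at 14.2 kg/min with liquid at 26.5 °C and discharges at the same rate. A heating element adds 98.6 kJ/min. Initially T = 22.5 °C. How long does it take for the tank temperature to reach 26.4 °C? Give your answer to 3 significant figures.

170 min

Energy balance: M c_p dT/dt = ṁ c_p (T_in − T) + 98.6.
τ = M/ṁ = 158.45 min; T_ss = T_in + Q̇/(ṁ c_p) = 28.434 °C.
T(t) = T_ss + (T₀ − T_ss) e^(−t/τ). Set T = 26.4:
e^(−t/τ) = (26.4 − 28.434)/(22.5 − 28.434) = 0.34279
t = −158.45 · ln(0.34279) = 169.64 min.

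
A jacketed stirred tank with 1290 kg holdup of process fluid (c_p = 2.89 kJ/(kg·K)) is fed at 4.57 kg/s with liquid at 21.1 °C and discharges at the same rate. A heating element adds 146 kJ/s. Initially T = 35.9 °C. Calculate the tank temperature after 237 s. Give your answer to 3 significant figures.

Energy balance: M c_p dT/dt = ṁ c_p (T_in − T) + 146.
τ = M/ṁ = 282.28 s; T_ss = T_in + Q̇/(ṁ c_p) = 21.1 + 146/(4.57·2.89) = 32.154 °C.
Solution: T(t) = T_ss + (T₀ − T_ss) e^(−t/τ).
T(237) = 32.154 + (3.7455)·e^(−237/282.28) = 32.154 + (3.7455)·0.43188 = 33.772 °C.

33.8 °C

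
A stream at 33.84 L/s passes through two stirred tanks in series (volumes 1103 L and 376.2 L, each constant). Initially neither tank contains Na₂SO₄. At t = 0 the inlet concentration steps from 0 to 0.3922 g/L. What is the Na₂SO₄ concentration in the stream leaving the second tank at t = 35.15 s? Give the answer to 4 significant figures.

0.1983 g/L

Time constants: τᵢ = Vᵢ/Q for each well-mixed tank.
τ₁ = 1103/33.84 = 32.5946 s; τ₂ = 376.2/33.84 = 11.1170 s.
Solving the cascade with C₁(0)=C₂(0)=0 gives C₂(t) = C_in[1 − (τ₁ e^(−t/τ₁) − τ₂ e^(−t/τ₂))/(τ₁ − τ₂)].
At t = 35.15: e^(−t/τ₁) = 0.340139, e^(−t/τ₂) = 0.0423487.
C₂ = 0.3922·[1 − (32.5946·0.340139 − 11.1170·0.0423487)/(21.4775)] = 0.3922·0.505721 = 0.198344 g/L.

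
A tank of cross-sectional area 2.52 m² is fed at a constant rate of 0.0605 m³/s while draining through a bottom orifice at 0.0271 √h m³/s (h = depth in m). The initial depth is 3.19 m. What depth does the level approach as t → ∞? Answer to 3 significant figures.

4.98 m

Level balance: A dh/dt = 0.0605 − 0.0271 √h. Setting dh/dt = 0:
Q_in = 0.0271 √h_ss ⇒ √h_ss = 0.0605/0.0271 = 2.2325.
h_ss = 2.2325² = 4.9839 m. (Since h₀ = 3.19 m < h_ss, the level will rise toward this value.)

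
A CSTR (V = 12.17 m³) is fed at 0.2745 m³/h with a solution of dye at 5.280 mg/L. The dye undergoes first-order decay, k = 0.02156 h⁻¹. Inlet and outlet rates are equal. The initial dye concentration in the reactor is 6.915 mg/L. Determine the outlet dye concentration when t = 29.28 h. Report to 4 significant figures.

Accumulation = in − out − consumed: V dC/dt = Q C_in − Q C − k V C.
This is linear with rate a = Q/V + k = 0.0441155 h⁻¹.
C_ss = Q C_in/(Q + kV) = 2.69957 mg/L; C(t) = C_ss + (C₀ − C_ss) e^(−a t).
C(29.28) = 2.69957 + (4.21543)·e^(−0.0441155·29.28) = 2.69957 + (4.21543)·0.274803 = 3.85798 mg/L.

3.858 mg/L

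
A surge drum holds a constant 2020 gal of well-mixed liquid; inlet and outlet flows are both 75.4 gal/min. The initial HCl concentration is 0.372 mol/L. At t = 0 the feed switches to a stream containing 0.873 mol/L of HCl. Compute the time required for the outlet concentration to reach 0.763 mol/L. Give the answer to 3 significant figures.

40.6 min

Species balance: V dC/dt = Q(C_in − C) ⇒ τ = V/Q = 26.790 min.
C(t) = C_in + (C₀ − C_in) e^(−t/τ). Set C = 0.763 and solve for t:
e^(−t/τ) = (C − C_in)/(C₀ − C_in) = (0.763 − 0.873)/(0.372 − 0.873) = 0.21956
t = −τ ln(…) = 26.790 × 1.5161 = 40.618 min.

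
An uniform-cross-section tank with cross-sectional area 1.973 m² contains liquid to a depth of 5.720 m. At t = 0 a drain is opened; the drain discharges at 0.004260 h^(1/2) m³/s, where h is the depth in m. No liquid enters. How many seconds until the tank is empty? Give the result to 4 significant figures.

2215 s

With no inflow, A dh/dt = −0.004260 √h.
Separate and integrate: 2(√h − √h₀) = −(0.004260/A) t.
Set h = 0: 2√h₀ = (0.004260/A) t_empty ⇒ t_empty = 2A√h₀/0.004260.
t_empty = 2·1.973·√5.720/0.004260 = 3.94600·2.39165/0.004260 = 2215.37 s.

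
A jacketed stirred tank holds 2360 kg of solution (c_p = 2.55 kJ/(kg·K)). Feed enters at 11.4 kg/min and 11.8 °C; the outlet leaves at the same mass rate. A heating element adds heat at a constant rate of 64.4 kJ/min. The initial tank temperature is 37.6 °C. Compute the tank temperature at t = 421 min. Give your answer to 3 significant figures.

17.1 °C

M c_p dT/dt = ṁ c_p (T_in − T) + Q̇.
Rearrange: dT/dt = (T_ss − T)/τ with τ = M/ṁ = 207.02 min and T_ss = T_in + Q̇/(ṁ c_p) = 14.015 °C.
Integrating: T(t) = T_ss + (T₀ − T_ss) e^(−t/τ).
T(421) = 14.015 + (23.585)·e^(−421/207.02) = 14.015 + (23.585)·0.13086 = 17.102 °C.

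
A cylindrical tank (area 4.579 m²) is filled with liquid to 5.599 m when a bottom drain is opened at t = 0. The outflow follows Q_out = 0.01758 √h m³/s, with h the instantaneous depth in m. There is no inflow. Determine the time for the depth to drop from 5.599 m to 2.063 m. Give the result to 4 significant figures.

484.4 s

Mass balance (ρ constant): A dh/dt = −0.01758 √h.
∫ h^(−1/2) dh = −(0.01758/A) ∫ dt, giving 2√h = 2√h₀ − (0.01758/A) t.
t = 2A(√h₀ − √h)/0.01758 = 2·4.579·(√5.599 − √2.063)/0.01758
  = 9.15800 × (2.36622 − 1.43631) / 0.01758 = 484.419 s.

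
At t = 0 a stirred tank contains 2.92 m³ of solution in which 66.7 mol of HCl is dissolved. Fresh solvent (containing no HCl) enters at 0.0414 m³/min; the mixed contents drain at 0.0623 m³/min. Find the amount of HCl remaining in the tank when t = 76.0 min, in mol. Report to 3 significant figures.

6.42 mol

Total volume: dV/dt = Q_in − Q_out = -0.020900 m³/min, so V(t) = 2.92 − 0.020900 t and V(76.0) = 1.3316 m³.
No HCl enters, so dm/dt = −Q_out · (m/V).
dm/m = −Q_out dt/(V₀ − 0.020900 t); integrating gives ln(m/m₀) = −(Q_out/(Q_in−Q_out)) ln(V/V₀).
m = m₀ (V₀/V)^(Q_out/(Q_in−Q_out)) = 66.7 × (2.92/1.3316)^(-2.9809) = 6.4213 mol.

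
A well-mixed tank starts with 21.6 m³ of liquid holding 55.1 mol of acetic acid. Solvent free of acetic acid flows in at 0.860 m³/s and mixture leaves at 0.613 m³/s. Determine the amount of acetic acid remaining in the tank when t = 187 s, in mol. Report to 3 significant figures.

3.22 mol

Total volume: dV/dt = Q_in − Q_out = 0.24700 m³/s, so V(t) = 21.6 + 0.24700 t and V(187) = 67.789 m³.
Species balance (pure solvent in): dm/dt = −Q_out · m/V(t).
dm/m = −Q_out dt/(V₀ + 0.24700 t); integrating gives ln(m/m₀) = −(Q_out/(Q_in−Q_out)) ln(V/V₀).
m = m₀ (V₀/V)^(Q_out/(Q_in−Q_out)) = 55.1 × (21.6/67.789)^(2.4818) = 3.2243 mol.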